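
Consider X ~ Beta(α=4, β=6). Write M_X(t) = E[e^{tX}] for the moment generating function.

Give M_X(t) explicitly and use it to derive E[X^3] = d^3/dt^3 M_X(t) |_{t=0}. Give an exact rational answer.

M_X(t) = ₁F₁(4; 10; t)
dM/dt = 2*₁F₁(5; 11; t)/5
d^2M/dt^2 = 2*₁F₁(6; 12; t)/11
d^3M/dt^3 = ₁F₁(7; 13; t)/11

E[X^3] = d^3M/dt^3 |_{t=0} = 1/11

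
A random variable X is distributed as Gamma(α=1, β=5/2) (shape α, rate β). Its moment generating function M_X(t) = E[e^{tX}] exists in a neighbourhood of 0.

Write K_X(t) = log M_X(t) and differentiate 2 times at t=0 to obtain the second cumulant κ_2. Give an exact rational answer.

κ_2 = K′′(0) = 4/25

M_X(t) = 5/(2*(5/2 - t))
K_X(t) = log M_X(t) = -log(5/2 - t) - log(2) + log(5)
K′(t) = -2/(2*t - 5)
K′′(t) = 4/(4*t^2 - 20*t + 25)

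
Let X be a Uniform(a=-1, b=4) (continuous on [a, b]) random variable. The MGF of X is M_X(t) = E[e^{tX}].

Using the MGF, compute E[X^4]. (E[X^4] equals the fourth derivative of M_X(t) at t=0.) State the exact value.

M_X(t) = (e^(4*t) - e^(-t))/(5*t)
dM/dt = (4*t*e^(5*t) + t - e^(5*t) + 1)*e^(-t)/(5*t^2)
d^2M/dt^2 = (16*t^2*e^(5*t) - t^2 - 8*t*e^(5*t) - 2*t + 2*e^(5*t) - 2)*e^(-t)/(5*t^3)
d^3M/dt^3 = (64*t^3*e^(5*t) + t^3 - 48*t^2*e^(5*t) + 3*t^2 + 24*t*e^(5*t) + 6*t - 6*e^(5*t) + 6)*e^(-t)/(5*t^4)
d^4M/dt^4 = (256*t^4*e^(5*t) - t^4 - 256*t^3*e^(5*t) - 4*t^3 + 192*t^2*e^(5*t) - 12*t^2 - 96*t*e^(5*t) - 24*t + 24*e^(5*t) - 24)*e^(-t)/(5*t^5)

E[X^4] = d^4M/dt^4 |_{t=0} = 41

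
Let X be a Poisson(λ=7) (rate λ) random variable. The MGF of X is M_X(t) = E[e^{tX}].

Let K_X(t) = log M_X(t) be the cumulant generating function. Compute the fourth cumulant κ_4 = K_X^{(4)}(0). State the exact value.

M_X(t) = e^(7*e^(t) - 7)
K_X(t) = log M_X(t) = 7*e^(t) - 7
K′(t) = 7*e^(t)
K′′(t) = 7*e^(t)
K′′′(t) = 7*e^(t)
K′′′′(t) = 7*e^(t)

κ_4 = K′′′′(0) = 7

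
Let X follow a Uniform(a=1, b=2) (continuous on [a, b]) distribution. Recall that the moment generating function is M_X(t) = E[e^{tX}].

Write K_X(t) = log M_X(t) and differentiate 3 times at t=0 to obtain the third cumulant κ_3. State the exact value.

M_X(t) = (e^(2*t) - e^(t))/t
K_X(t) = log M_X(t) = -log(t) + log(e^(2*t) - e^(t))
K^(3)(t) = (t^3*e^(2*t) + t^3*e^(t) - 2*e^(3*t) + 6*e^(2*t) - 6*e^(t) + 2)/(t^3*e^(3*t) - 3*t^3*e^(2*t) + 3*t^3*e^(t) - t^3)

κ_3 = K^(3)(0) = 0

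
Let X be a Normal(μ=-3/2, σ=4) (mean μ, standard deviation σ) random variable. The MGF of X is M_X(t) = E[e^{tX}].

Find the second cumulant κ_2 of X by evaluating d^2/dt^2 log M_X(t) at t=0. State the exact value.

M_X(t) = e^(8*t^2 - 3*t/2)
K_X(t) = log M_X(t) = 8*t^2 - 3*t/2
K^(2)(t) = 16

κ_2 = K^(2)(0) = 16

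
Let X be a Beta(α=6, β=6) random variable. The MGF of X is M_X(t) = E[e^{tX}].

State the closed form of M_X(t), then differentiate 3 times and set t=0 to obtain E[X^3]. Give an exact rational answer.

E[X^3] = M^(3)(0) = 2/13

M_X(t) = ₁F₁(6; 12; t)
M^(3)(t) = 2*₁F₁(9; 15; t)/13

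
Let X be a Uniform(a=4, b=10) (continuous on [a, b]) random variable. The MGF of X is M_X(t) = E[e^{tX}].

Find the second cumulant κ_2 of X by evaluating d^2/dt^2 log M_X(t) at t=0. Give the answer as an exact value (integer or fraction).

M_X(t) = (e^(10*t) - e^(4*t))/(6*t)
K_X(t) = log M_X(t) = -log(t) + log(e^(10*t) - e^(4*t)) - log(6)
K′(t) = (10*t*e^(6*t) - 4*t - e^(6*t) + 1)/(t*e^(6*t) - t)
K′′(t) = (-36*t^2*e^(6*t) + e^(12*t) - 2*e^(6*t) + 1)/(t^2*e^(12*t) - 2*t^2*e^(6*t) + t^2)

κ_2 = K′′(0) = 3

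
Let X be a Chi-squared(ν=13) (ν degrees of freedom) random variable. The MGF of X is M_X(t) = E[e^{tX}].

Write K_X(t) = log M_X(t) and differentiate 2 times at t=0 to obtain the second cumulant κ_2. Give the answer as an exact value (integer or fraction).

κ_2 = K^(2)(0) = 26

M_X(t) = (1 - 2*t)^(-13/2)
K_X(t) = log M_X(t) = -13*log(1 - 2*t)/2
K^(2)(t) = 26/(4*t^2 - 4*t + 1)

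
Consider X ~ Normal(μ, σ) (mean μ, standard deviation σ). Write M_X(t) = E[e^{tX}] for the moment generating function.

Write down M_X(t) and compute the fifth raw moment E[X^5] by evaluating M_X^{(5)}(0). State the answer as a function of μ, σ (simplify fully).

E[X^5] = M^(5)(0) = μ*(μ^4 + 10*μ^2*σ^2 + 15*σ^4)

M_X(t) = e^(μ*t + σ^2*t^2/2)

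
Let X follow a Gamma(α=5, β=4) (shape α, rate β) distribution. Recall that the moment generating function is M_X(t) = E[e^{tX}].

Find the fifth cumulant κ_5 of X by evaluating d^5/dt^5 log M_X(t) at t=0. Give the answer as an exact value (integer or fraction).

κ_5 = K′′′′′(0) = 15/128

M_X(t) = 1024/(4 - t)^5
K_X(t) = log M_X(t) = -5*log(4 - t) + 10*log(2)
K′(t) = -5/(t - 4)
K′′(t) = 5/(t^2 - 8*t + 16)
K′′′(t) = -10/(t^3 - 12*t^2 + 48*t - 64)
K′′′′(t) = 30/(t^4 - 16*t^3 + 96*t^2 - 256*t + 256)
K′′′′′(t) = -120/(t^5 - 20*t^4 + 160*t^3 - 640*t^2 + 1280*t - 1024)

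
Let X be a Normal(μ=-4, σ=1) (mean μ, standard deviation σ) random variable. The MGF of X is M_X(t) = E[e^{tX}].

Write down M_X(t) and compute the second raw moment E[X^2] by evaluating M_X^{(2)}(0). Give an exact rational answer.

M_X(t) = e^(t^2/2 - 4*t)
D^2[M](t) = (t^2*e^(t^2/2) - 8*t*e^(t^2/2) + 17*e^(t^2/2))*e^(-4*t)

E[X^2] = D^2[M](0) = 17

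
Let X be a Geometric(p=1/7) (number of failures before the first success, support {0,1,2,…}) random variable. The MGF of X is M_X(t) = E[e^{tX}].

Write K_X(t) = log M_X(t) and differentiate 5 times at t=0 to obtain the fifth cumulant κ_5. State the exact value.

M_X(t) = 1/(7*(1 - 6*e^(t)/7))
K_X(t) = log M_X(t) = -log(1 - 6*e^(t)/7) - log(7)
K′(t) = -6*e^(t)/(6*e^(t) - 7)
K′′(t) = 42*e^(t)/(36*e^(2*t) - 84*e^(t) + 49)
K′′′(t) = (-252*e^(2*t) - 294*e^(t))/(216*e^(3*t) - 756*e^(2*t) + 882*e^(t) - 343)
K′′′′(t) = (1512*e^(3*t) + 7056*e^(2*t) + 2058*e^(t))/(1296*e^(4*t) - 6048*e^(3*t) + 10584*e^(2*t) - 8232*e^(t) + 2401)
K′′′′′(t) = (-9072*e^(4*t) - 116424*e^(3*t) - 135828*e^(2*t) - 14406*e^(t))/(7776*e^(5*t) - 45360*e^(4*t) + 105840*e^(3*t) - 123480*e^(2*t) + 72030*e^(t) - 16807)

κ_5 = K′′′′′(0) = 275730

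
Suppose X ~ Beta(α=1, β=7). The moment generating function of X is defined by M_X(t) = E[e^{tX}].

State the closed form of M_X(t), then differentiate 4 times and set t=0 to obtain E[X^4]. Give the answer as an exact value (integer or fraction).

M_X(t) = ₁F₁(1; 8; t)
dM/dt = ₁F₁(2; 9; t)/8
d^2M/dt^2 = ₁F₁(3; 10; t)/36
d^3M/dt^3 = ₁F₁(4; 11; t)/120
d^4M/dt^4 = ₁F₁(5; 12; t)/330

E[X^4] = d^4M/dt^4 |_{t=0} = 1/330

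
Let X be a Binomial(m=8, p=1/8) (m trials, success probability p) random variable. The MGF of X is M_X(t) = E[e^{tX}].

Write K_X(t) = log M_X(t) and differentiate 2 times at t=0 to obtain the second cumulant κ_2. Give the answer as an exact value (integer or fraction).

M_X(t) = (e^(t)/8 + 7/8)^8
K_X(t) = log M_X(t) = 8*log(e^(t)/8 + 7/8)
dK/dt = 8*e^(t)/(e^(t) + 7)
d^2K/dt^2 = 56*e^(t)/(e^(2*t) + 14*e^(t) + 49)

κ_2 = d^2K/dt^2 |_{t=0} = 7/8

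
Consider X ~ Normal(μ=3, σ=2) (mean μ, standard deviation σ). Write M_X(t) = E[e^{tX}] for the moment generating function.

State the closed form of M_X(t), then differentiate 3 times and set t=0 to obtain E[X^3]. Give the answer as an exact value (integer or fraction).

E[X^3] = M′′′(0) = 63

M_X(t) = e^(2*t^2 + 3*t)
M′(t) = 4*t*e^(3*t)*e^(2*t^2) + 3*e^(3*t)*e^(2*t^2)
M′′(t) = 16*t^2*e^(3*t)*e^(2*t^2) + 24*t*e^(3*t)*e^(2*t^2) + 13*e^(3*t)*e^(2*t^2)
M′′′(t) = 64*t^3*e^(3*t)*e^(2*t^2) + 144*t^2*e^(3*t)*e^(2*t^2) + 156*t*e^(3*t)*e^(2*t^2) + 63*e^(3*t)*e^(2*t^2)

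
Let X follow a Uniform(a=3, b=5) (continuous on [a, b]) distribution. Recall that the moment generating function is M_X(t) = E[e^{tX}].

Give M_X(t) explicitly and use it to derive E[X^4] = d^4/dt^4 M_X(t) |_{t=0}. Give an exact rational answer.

M_X(t) = (e^(5*t) - e^(3*t))/(2*t)
dM/dt = (5*t*e^(5*t) - 3*t*e^(3*t) - e^(5*t) + e^(3*t))/(2*t^2)
d^2M/dt^2 = (25*t^2*e^(5*t) - 9*t^2*e^(3*t) - 10*t*e^(5*t) + 6*t*e^(3*t) + 2*e^(5*t) - 2*e^(3*t))/(2*t^3)
d^3M/dt^3 = (125*t^3*e^(5*t) - 27*t^3*e^(3*t) - 75*t^2*e^(5*t) + 27*t^2*e^(3*t) + 30*t*e^(5*t) - 18*t*e^(3*t) - 6*e^(5*t) + 6*e^(3*t))/(2*t^4)

E[X^4] = d^4M/dt^4 |_{t=0} = 1441/5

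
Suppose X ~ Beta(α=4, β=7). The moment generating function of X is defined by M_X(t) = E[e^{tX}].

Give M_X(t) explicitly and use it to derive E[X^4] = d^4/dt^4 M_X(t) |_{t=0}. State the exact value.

E[X^4] = M′′′′(0) = 5/143

M_X(t) = ₁F₁(4; 11; t)
M′(t) = 4*₁F₁(5; 12; t)/11
M′′(t) = 5*₁F₁(6; 13; t)/33
M′′′(t) = 10*₁F₁(7; 14; t)/143
M′′′′(t) = 5*₁F₁(8; 15; t)/143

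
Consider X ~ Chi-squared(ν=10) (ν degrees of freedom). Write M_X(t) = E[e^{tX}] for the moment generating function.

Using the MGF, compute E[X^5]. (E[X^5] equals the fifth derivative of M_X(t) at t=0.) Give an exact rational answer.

M_X(t) = (1 - 2*t)^(-5)
dM/dt = 10/(64*t^6 - 192*t^5 + 240*t^4 - 160*t^3 + 60*t^2 - 12*t + 1)
d^2M/dt^2 = -120/(128*t^7 - 448*t^6 + 672*t^5 - 560*t^4 + 280*t^3 - 84*t^2 + 14*t - 1)
d^3M/dt^3 = 1680/(256*t^8 - 1024*t^7 + 1792*t^6 - 1792*t^5 + 1120*t^4 - 448*t^3 + 112*t^2 - 16*t + 1)
d^4M/dt^4 = -26880/(512*t^9 - 2304*t^8 + 4608*t^7 - 5376*t^6 + 4032*t^5 - 2016*t^4 + 672*t^3 - 144*t^2 + 18*t - 1)
d^5M/dt^5 = 483840/(1024*t^10 - 5120*t^9 + 11520*t^8 - 15360*t^7 + 13440*t^6 - 8064*t^5 + 3360*t^4 - 960*t^3 + 180*t^2 - 20*t + 1)

E[X^5] = d^5M/dt^5 |_{t=0} = 483840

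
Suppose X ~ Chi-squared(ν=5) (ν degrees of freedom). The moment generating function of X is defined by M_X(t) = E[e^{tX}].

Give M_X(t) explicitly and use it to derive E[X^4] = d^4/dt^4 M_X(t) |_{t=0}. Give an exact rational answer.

E[X^4] = d^4M/dt^4 |_{t=0} = 3465

M_X(t) = (1 - 2*t)^(-5/2)
dM/dt = -5/(8*t^3*√(1 - 2*t) - 12*t^2*√(1 - 2*t) + 6*t*√(1 - 2*t) - √(1 - 2*t))
d^2M/dt^2 = 35/(16*t^4*√(1 - 2*t) - 32*t^3*√(1 - 2*t) + 24*t^2*√(1 - 2*t) - 8*t*√(1 - 2*t) + √(1 - 2*t))
d^3M/dt^3 = -315/(32*t^5*√(1 - 2*t) - 80*t^4*√(1 - 2*t) + 80*t^3*√(1 - 2*t) - 40*t^2*√(1 - 2*t) + 10*t*√(1 - 2*t) - √(1 - 2*t))
d^4M/dt^4 = 3465/(64*t^6*√(1 - 2*t) - 192*t^5*√(1 - 2*t) + 240*t^4*√(1 - 2*t) - 160*t^3*√(1 - 2*t) + 60*t^2*√(1 - 2*t) - 12*t*√(1 - 2*t) + √(1 - 2*t))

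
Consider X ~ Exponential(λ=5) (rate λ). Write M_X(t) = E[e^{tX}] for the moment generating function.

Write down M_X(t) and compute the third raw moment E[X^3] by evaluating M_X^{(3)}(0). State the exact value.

M_X(t) = 5/(5 - t)
M′(t) = 5/(t^2 - 10*t + 25)
M′′(t) = -10/(t^3 - 15*t^2 + 75*t - 125)
M′′′(t) = 30/(t^4 - 20*t^3 + 150*t^2 - 500*t + 625)

E[X^3] = M′′′(0) = 6/125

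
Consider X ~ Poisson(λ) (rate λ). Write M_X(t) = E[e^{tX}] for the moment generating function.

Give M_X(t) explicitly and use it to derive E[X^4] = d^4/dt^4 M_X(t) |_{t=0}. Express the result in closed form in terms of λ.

M_X(t) = e^(λ*(e^(t) - 1))
M′(t) = λ*e^(-λ)*e^(t)*e^(λ*e^(t))
M′′(t) = (λ^2*e^(2*t)*e^(λ*e^(t)) + λ*e^(t)*e^(λ*e^(t)))*e^(-λ)
M′′′(t) = (λ^3*e^(3*t)*e^(λ*e^(t)) + 3*λ^2*e^(2*t)*e^(λ*e^(t)) + λ*e^(t)*e^(λ*e^(t)))*e^(-λ)
M′′′′(t) = (λ^4*e^(4*t)*e^(λ*e^(t)) + 6*λ^3*e^(3*t)*e^(λ*e^(t)) + 7*λ^2*e^(2*t)*e^(λ*e^(t)) + λ*e^(t)*e^(λ*e^(t)))*e^(-λ)

E[X^4] = M′′′′(0) = λ*(λ^3 + 6*λ^2 + 7*λ + 1)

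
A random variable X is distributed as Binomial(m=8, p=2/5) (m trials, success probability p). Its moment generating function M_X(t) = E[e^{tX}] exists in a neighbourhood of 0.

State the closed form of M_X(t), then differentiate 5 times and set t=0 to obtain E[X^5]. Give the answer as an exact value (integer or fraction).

E[X^5] = M^(5)(0) = 733808/625

M_X(t) = (2*e^(t)/5 + 3/5)^8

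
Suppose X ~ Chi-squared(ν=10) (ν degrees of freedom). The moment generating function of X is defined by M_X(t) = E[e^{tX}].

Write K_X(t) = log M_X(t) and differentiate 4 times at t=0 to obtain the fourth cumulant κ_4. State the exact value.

κ_4 = d^4K/dt^4 |_{t=0} = 480

M_X(t) = (1 - 2*t)^(-5)
K_X(t) = log M_X(t) = -5*log(1 - 2*t)
dK/dt = -10/(2*t - 1)
d^2K/dt^2 = 20/(4*t^2 - 4*t + 1)
d^3K/dt^3 = -80/(8*t^3 - 12*t^2 + 6*t - 1)
d^4K/dt^4 = 480/(16*t^4 - 32*t^3 + 24*t^2 - 8*t + 1)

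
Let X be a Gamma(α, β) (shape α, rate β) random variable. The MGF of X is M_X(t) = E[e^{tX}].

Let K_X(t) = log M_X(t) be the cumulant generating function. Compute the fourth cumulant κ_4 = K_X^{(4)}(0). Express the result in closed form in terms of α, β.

M_X(t) = (β/(β - t))^α
K_X(t) = log M_X(t) = α*(log(β) - log(β - t))
K′(t) = -α/(-β + t)
K′′(t) = α/(β^2 - 2*β*t + t^2)
K′′′(t) = -2*α/(-β^3 + 3*β^2*t - 3*β*t^2 + t^3)
K′′′′(t) = 6*α/(β^4 - 4*β^3*t + 6*β^2*t^2 - 4*β*t^3 + t^4)

κ_4 = K′′′′(0) = 6*α/β^4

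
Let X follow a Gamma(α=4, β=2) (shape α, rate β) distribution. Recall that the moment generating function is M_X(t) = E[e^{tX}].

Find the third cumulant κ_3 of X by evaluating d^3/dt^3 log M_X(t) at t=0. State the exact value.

M_X(t) = 16/(2 - t)^4
K_X(t) = log M_X(t) = -4*log(2 - t) + 4*log(2)
dK/dt = -4/(t - 2)
d^2K/dt^2 = 4/(t^2 - 4*t + 4)
d^3K/dt^3 = -8/(t^3 - 6*t^2 + 12*t - 8)

κ_3 = d^3K/dt^3 |_{t=0} = 1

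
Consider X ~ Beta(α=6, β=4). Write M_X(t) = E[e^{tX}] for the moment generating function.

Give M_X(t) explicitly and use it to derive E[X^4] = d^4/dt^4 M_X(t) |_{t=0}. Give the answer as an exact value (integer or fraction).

M_X(t) = ₁F₁(6; 10; t)
M′(t) = 3*₁F₁(7; 11; t)/5
M′′(t) = 21*₁F₁(8; 12; t)/55
M′′′(t) = 14*₁F₁(9; 13; t)/55
M′′′′(t) = 126*₁F₁(10; 14; t)/715

E[X^4] = M′′′′(0) = 126/715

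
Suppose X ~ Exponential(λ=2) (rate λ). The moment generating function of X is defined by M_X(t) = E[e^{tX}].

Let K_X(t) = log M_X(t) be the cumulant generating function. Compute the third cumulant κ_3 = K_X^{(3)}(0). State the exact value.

M_X(t) = 2/(2 - t)
K_X(t) = log M_X(t) = -log(2 - t) + log(2)
dK/dt = -1/(t - 2)
d^2K/dt^2 = 1/(t^2 - 4*t + 4)
d^3K/dt^3 = -2/(t^3 - 6*t^2 + 12*t - 8)

κ_3 = d^3K/dt^3 |_{t=0} = 1/4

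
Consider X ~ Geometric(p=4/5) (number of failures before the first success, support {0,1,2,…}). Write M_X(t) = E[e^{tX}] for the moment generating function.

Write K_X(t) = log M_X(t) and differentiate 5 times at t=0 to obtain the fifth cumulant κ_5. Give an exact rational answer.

M_X(t) = 4/(5*(1 - e^(t)/5))
K_X(t) = log M_X(t) = -log(1 - e^(t)/5) - log(5) + 2*log(2)
D^5[K](t) = (-5*e^(4*t) - 275*e^(3*t) - 1375*e^(2*t) - 625*e^(t))/(e^(5*t) - 25*e^(4*t) + 250*e^(3*t) - 1250*e^(2*t) + 3125*e^(t) - 3125)

κ_5 = D^5[K](0) = 285/128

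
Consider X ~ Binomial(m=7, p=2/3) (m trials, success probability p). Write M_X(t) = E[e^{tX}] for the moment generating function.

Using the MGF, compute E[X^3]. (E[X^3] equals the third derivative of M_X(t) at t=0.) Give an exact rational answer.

E[X^3] = D^3[M](0) = 1106/9

M_X(t) = (2*e^(t)/3 + 1/3)^7
D^3[M](t) = 43904*e^(7*t)/2187 + 3584*e^(6*t)/81 + 28000*e^(5*t)/729 + 35840*e^(4*t)/2187 + 280*e^(3*t)/81 + 224*e^(2*t)/729 + 14*e^(t)/2187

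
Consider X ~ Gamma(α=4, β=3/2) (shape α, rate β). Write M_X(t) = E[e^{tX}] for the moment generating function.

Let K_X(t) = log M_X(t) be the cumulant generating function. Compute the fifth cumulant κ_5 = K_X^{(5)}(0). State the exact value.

M_X(t) = 81/(16*(3/2 - t)^4)
K_X(t) = log M_X(t) = -4*log(3/2 - t) - 4*log(2) + 4*log(3)
K′(t) = -8/(2*t - 3)
K′′(t) = 16/(4*t^2 - 12*t + 9)
K′′′(t) = -64/(8*t^3 - 36*t^2 + 54*t - 27)
K′′′′(t) = 384/(16*t^4 - 96*t^3 + 216*t^2 - 216*t + 81)
K′′′′′(t) = -3072/(32*t^5 - 240*t^4 + 720*t^3 - 1080*t^2 + 810*t - 243)

κ_5 = K′′′′′(0) = 1024/81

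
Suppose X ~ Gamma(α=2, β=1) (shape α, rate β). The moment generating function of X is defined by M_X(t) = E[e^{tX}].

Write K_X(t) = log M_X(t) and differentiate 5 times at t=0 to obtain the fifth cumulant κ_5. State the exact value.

M_X(t) = (1 - t)^(-2)
K_X(t) = log M_X(t) = -2*log(1 - t)
D^5[K](t) = -48/(t^5 - 5*t^4 + 10*t^3 - 10*t^2 + 5*t - 1)

κ_5 = D^5[K](0) = 48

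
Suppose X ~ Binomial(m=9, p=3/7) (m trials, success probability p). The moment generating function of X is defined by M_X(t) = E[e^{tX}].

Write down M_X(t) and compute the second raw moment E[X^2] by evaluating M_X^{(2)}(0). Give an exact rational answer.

E[X^2] = D^2[M](0) = 837/49

M_X(t) = (3*e^(t)/7 + 4/7)^9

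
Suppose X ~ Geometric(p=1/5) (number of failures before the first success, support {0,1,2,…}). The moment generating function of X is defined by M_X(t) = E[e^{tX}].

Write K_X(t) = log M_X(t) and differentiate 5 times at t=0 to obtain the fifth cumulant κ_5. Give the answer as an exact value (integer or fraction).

κ_5 = d^5K/dt^5 |_{t=0} = 43380

M_X(t) = 1/(5*(1 - 4*e^(t)/5))
K_X(t) = log M_X(t) = -log(1 - 4*e^(t)/5) - log(5)
dK/dt = -4*e^(t)/(4*e^(t) - 5)
d^2K/dt^2 = 20*e^(t)/(16*e^(2*t) - 40*e^(t) + 25)
d^3K/dt^3 = (-80*e^(2*t) - 100*e^(t))/(64*e^(3*t) - 240*e^(2*t) + 300*e^(t) - 125)
d^4K/dt^4 = (320*e^(3*t) + 1600*e^(2*t) + 500*e^(t))/(256*e^(4*t) - 1280*e^(3*t) + 2400*e^(2*t) - 2000*e^(t) + 625)
d^5K/dt^5 = (-1280*e^(4*t) - 17600*e^(3*t) - 22000*e^(2*t) - 2500*e^(t))/(1024*e^(5*t) - 6400*e^(4*t) + 16000*e^(3*t) - 20000*e^(2*t) + 12500*e^(t) - 3125)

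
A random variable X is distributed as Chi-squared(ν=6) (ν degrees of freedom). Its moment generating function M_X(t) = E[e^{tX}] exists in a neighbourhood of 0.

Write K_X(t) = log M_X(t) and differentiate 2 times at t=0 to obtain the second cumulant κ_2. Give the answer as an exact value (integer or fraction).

M_X(t) = (1 - 2*t)^(-3)
K_X(t) = log M_X(t) = -3*log(1 - 2*t)
dK/dt = -6/(2*t - 1)
d^2K/dt^2 = 12/(4*t^2 - 4*t + 1)

κ_2 = d^2K/dt^2 |_{t=0} = 12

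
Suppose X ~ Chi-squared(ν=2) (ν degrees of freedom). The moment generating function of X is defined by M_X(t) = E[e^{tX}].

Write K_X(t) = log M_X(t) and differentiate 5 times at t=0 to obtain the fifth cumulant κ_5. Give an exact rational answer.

M_X(t) = 1/(1 - 2*t)
K_X(t) = log M_X(t) = -log(1 - 2*t)
K^(5)(t) = -768/(32*t^5 - 80*t^4 + 80*t^3 - 40*t^2 + 10*t - 1)

κ_5 = K^(5)(0) = 768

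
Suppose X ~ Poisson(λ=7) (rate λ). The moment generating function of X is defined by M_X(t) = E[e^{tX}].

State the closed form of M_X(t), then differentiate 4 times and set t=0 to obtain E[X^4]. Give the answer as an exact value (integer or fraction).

M_X(t) = e^(7*e^(t) - 7)
D^4[M](t) = (2401*e^(4*t)*e^(7*e^(t)) + 2058*e^(3*t)*e^(7*e^(t)) + 343*e^(2*t)*e^(7*e^(t)) + 7*e^(t)*e^(7*e^(t)))*e^(-7)

E[X^4] = D^4[M](0) = 4809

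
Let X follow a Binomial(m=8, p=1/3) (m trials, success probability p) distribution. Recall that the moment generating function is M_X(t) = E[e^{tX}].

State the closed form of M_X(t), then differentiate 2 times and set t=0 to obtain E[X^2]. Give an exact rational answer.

E[X^2] = d^2M/dt^2 |_{t=0} = 80/9

M_X(t) = (e^(t)/3 + 2/3)^8
dM/dt = 8*e^(8*t)/6561 + 112*e^(7*t)/6561 + 224*e^(6*t)/2187 + 2240*e^(5*t)/6561 + 4480*e^(4*t)/6561 + 1792*e^(3*t)/2187 + 3584*e^(2*t)/6561 + 1024*e^(t)/6561
d^2M/dt^2 = 64*e^(8*t)/6561 + 784*e^(7*t)/6561 + 448*e^(6*t)/729 + 11200*e^(5*t)/6561 + 17920*e^(4*t)/6561 + 1792*e^(3*t)/729 + 7168*e^(2*t)/6561 + 1024*e^(t)/6561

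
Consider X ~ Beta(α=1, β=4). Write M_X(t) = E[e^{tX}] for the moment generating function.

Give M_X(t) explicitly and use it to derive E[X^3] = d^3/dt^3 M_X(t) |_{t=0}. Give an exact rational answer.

E[X^3] = M′′′(0) = 1/35

M_X(t) = ₁F₁(1; 5; t)
M′(t) = ₁F₁(2; 6; t)/5
M′′(t) = ₁F₁(3; 7; t)/15
M′′′(t) = ₁F₁(4; 8; t)/35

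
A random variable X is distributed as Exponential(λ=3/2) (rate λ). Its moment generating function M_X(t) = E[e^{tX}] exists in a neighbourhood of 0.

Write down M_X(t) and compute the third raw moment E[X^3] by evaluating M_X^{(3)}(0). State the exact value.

E[X^3] = M^(3)(0) = 16/9

M_X(t) = 3/(2*(3/2 - t))
M^(3)(t) = 144/(16*t^4 - 96*t^3 + 216*t^2 - 216*t + 81)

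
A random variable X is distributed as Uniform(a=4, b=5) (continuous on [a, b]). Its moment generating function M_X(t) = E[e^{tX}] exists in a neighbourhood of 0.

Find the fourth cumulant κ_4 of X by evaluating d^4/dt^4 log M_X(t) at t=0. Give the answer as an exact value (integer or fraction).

M_X(t) = (e^(5*t) - e^(4*t))/t
K_X(t) = log M_X(t) = -log(t) + log(e^(5*t) - e^(4*t))

κ_4 = K^(4)(0) = -1/120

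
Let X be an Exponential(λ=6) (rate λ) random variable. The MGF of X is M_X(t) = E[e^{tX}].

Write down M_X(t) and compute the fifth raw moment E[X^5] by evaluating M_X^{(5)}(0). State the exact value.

E[X^5] = M′′′′′(0) = 5/324

M_X(t) = 6/(6 - t)
M′(t) = 6/(t^2 - 12*t + 36)
M′′(t) = -12/(t^3 - 18*t^2 + 108*t - 216)
M′′′(t) = 36/(t^4 - 24*t^3 + 216*t^2 - 864*t + 1296)
M′′′′(t) = -144/(t^5 - 30*t^4 + 360*t^3 - 2160*t^2 + 6480*t - 7776)
M′′′′′(t) = 720/(t^6 - 36*t^5 + 540*t^4 - 4320*t^3 + 19440*t^2 - 46656*t + 46656)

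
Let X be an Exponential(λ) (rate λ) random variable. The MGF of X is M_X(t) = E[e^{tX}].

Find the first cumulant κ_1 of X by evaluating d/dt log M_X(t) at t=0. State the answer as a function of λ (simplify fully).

M_X(t) = λ/(λ - t)
K_X(t) = log M_X(t) = log(λ) - log(λ - t)
dK/dt = -1/(-λ + t)

κ_1 = dK/dt |_{t=0} = 1/λ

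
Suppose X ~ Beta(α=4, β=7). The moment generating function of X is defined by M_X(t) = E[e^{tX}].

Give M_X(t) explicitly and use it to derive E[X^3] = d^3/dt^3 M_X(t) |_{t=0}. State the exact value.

E[X^3] = d^3M/dt^3 |_{t=0} = 10/143

M_X(t) = ₁F₁(4; 11; t)
dM/dt = 4*₁F₁(5; 12; t)/11
d^2M/dt^2 = 5*₁F₁(6; 13; t)/33
d^3M/dt^3 = 10*₁F₁(7; 14; t)/143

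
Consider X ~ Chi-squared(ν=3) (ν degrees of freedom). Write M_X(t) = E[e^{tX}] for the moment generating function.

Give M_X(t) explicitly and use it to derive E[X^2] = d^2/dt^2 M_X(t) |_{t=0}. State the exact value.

M_X(t) = (1 - 2*t)^(-3/2)
M′(t) = 3/(4*t^2*√(1 - 2*t) - 4*t*√(1 - 2*t) + √(1 - 2*t))
M′′(t) = -15/(8*t^3*√(1 - 2*t) - 12*t^2*√(1 - 2*t) + 6*t*√(1 - 2*t) - √(1 - 2*t))

E[X^2] = M′′(0) = 15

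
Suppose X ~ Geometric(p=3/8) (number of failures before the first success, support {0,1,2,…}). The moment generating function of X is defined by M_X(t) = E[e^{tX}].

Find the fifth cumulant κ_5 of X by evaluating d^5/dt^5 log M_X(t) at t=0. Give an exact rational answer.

κ_5 = K^(5)(0) = 84760/81

M_X(t) = 3/(8*(1 - 5*e^(t)/8))
K_X(t) = log M_X(t) = -log(1 - 5*e^(t)/8) - 3*log(2) + log(3)
K^(5)(t) = (-5000*e^(4*t) - 88000*e^(3*t) - 140800*e^(2*t) - 20480*e^(t))/(3125*e^(5*t) - 25000*e^(4*t) + 80000*e^(3*t) - 128000*e^(2*t) + 102400*e^(t) - 32768)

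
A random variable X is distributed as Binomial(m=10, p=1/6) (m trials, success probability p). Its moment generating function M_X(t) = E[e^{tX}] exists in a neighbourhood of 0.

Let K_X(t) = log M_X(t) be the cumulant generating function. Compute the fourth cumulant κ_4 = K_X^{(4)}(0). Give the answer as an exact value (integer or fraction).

M_X(t) = (e^(t)/6 + 5/6)^10
K_X(t) = log M_X(t) = 10*log(e^(t)/6 + 5/6)
D^4[K](t) = (50*e^(3*t) - 1000*e^(2*t) + 1250*e^(t))/(e^(4*t) + 20*e^(3*t) + 150*e^(2*t) + 500*e^(t) + 625)

κ_4 = D^4[K](0) = 25/108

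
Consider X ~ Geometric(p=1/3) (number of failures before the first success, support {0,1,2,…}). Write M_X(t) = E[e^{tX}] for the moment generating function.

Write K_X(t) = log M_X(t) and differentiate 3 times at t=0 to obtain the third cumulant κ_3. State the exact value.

M_X(t) = 1/(3*(1 - 2*e^(t)/3))
K_X(t) = log M_X(t) = -log(1 - 2*e^(t)/3) - log(3)
K^(3)(t) = (-12*e^(2*t) - 18*e^(t))/(8*e^(3*t) - 36*e^(2*t) + 54*e^(t) - 27)

κ_3 = K^(3)(0) = 30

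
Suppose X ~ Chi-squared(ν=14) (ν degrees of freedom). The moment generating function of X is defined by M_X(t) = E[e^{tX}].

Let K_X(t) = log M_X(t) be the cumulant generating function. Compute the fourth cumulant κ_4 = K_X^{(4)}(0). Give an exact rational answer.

M_X(t) = (1 - 2*t)^(-7)
K_X(t) = log M_X(t) = -7*log(1 - 2*t)
K^(4)(t) = 672/(16*t^4 - 32*t^3 + 24*t^2 - 8*t + 1)

κ_4 = K^(4)(0) = 672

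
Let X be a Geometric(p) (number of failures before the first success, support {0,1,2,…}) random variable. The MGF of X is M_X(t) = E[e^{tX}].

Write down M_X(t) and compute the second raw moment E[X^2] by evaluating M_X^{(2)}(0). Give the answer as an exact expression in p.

E[X^2] = M^(2)(0) = 1 - 3/p + 2/p^2

M_X(t) = p/(-(1 - p)*e^(t) + 1)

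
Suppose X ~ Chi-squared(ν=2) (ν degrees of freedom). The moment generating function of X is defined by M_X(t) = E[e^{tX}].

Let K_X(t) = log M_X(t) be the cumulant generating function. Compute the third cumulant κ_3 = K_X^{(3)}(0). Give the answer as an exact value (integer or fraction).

κ_3 = K′′′(0) = 16

M_X(t) = 1/(1 - 2*t)
K_X(t) = log M_X(t) = -log(1 - 2*t)
K′(t) = -2/(2*t - 1)
K′′(t) = 4/(4*t^2 - 4*t + 1)
K′′′(t) = -16/(8*t^3 - 12*t^2 + 6*t - 1)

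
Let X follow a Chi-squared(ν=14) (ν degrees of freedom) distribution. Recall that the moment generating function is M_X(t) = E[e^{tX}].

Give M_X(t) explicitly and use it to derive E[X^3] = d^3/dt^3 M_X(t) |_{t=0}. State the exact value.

M_X(t) = (1 - 2*t)^(-7)
dM/dt = 14/(256*t^8 - 1024*t^7 + 1792*t^6 - 1792*t^5 + 1120*t^4 - 448*t^3 + 112*t^2 - 16*t + 1)
d^2M/dt^2 = -224/(512*t^9 - 2304*t^8 + 4608*t^7 - 5376*t^6 + 4032*t^5 - 2016*t^4 + 672*t^3 - 144*t^2 + 18*t - 1)
d^3M/dt^3 = 4032/(1024*t^10 - 5120*t^9 + 11520*t^8 - 15360*t^7 + 13440*t^6 - 8064*t^5 + 3360*t^4 - 960*t^3 + 180*t^2 - 20*t + 1)

E[X^3] = d^3M/dt^3 |_{t=0} = 4032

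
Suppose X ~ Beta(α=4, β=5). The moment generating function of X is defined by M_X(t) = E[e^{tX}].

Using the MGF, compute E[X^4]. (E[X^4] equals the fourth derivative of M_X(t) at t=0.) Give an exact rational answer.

M_X(t) = ₁F₁(4; 9; t)
D^4[M](t) = 7*₁F₁(8; 13; t)/99

E[X^4] = D^4[M](0) = 7/99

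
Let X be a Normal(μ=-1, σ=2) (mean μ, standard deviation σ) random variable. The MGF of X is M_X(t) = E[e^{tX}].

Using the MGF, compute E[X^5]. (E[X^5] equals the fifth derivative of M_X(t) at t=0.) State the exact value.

M_X(t) = e^(2*t^2 - t)
dM/dt = 4*t*e^(-t)*e^(2*t^2) - e^(-t)*e^(2*t^2)
d^2M/dt^2 = (16*t^2*e^(2*t^2) - 8*t*e^(2*t^2) + 5*e^(2*t^2))*e^(-t)
d^3M/dt^3 = (64*t^3*e^(2*t^2) - 48*t^2*e^(2*t^2) + 60*t*e^(2*t^2) - 13*e^(2*t^2))*e^(-t)
d^4M/dt^4 = (256*t^4*e^(2*t^2) - 256*t^3*e^(2*t^2) + 480*t^2*e^(2*t^2) - 208*t*e^(2*t^2) + 73*e^(2*t^2))*e^(-t)
d^5M/dt^5 = (1024*t^5*e^(2*t^2) - 1280*t^4*e^(2*t^2) + 3200*t^3*e^(2*t^2) - 2080*t^2*e^(2*t^2) + 1460*t*e^(2*t^2) - 281*e^(2*t^2))*e^(-t)

E[X^5] = d^5M/dt^5 |_{t=0} = -281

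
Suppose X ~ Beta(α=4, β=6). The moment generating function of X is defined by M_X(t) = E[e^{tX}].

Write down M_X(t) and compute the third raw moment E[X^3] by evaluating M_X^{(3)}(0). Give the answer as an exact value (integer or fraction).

E[X^3] = D^3[M](0) = 1/11

M_X(t) = ₁F₁(4; 10; t)
D^3[M](t) = ₁F₁(7; 13; t)/11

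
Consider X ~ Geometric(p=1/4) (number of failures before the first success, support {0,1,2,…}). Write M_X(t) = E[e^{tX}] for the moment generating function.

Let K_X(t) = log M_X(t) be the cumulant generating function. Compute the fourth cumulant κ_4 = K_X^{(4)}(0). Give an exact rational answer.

M_X(t) = 1/(4*(1 - 3*e^(t)/4))
K_X(t) = log M_X(t) = -log(1 - 3*e^(t)/4) - 2*log(2)
K^(4)(t) = (108*e^(3*t) + 576*e^(2*t) + 192*e^(t))/(81*e^(4*t) - 432*e^(3*t) + 864*e^(2*t) - 768*e^(t) + 256)

κ_4 = K^(4)(0) = 876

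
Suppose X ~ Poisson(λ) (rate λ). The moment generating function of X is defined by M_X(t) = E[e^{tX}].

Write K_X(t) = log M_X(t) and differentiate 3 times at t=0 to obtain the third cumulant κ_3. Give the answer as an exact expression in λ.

M_X(t) = e^(λ*(e^(t) - 1))
K_X(t) = log M_X(t) = λ*(e^(t) - 1)
K′(t) = λ*e^(t)
K′′(t) = λ*e^(t)
K′′′(t) = λ*e^(t)

κ_3 = K′′′(0) = λ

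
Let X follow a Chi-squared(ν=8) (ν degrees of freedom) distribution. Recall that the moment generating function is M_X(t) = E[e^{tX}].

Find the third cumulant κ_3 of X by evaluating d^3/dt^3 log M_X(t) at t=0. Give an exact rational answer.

M_X(t) = (1 - 2*t)^(-4)
K_X(t) = log M_X(t) = -4*log(1 - 2*t)
K′(t) = -8/(2*t - 1)
K′′(t) = 16/(4*t^2 - 4*t + 1)
K′′′(t) = -64/(8*t^3 - 12*t^2 + 6*t - 1)

κ_3 = K′′′(0) = 64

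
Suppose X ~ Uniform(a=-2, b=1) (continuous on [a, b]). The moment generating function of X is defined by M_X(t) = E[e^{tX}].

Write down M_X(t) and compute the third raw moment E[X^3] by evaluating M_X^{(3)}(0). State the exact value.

E[X^3] = D^3[M](0) = -5/4

M_X(t) = (e^(t) - e^(-2*t))/(3*t)
D^3[M](t) = (t^3*e^(3*t) + 8*t^3 - 3*t^2*e^(3*t) + 12*t^2 + 6*t*e^(3*t) + 12*t - 6*e^(3*t) + 6)*e^(-2*t)/(3*t^4)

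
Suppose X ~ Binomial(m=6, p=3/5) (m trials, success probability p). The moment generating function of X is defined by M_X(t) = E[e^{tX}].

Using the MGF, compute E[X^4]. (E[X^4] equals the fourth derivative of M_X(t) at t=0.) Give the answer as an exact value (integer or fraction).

E[X^4] = D^4[M](0) = 35172/125

M_X(t) = (3*e^(t)/5 + 2/5)^6
D^4[M](t) = 944784*e^(6*t)/15625 + 2916*e^(5*t)/25 + 248832*e^(4*t)/3125 + 69984*e^(3*t)/3125 + 6912*e^(2*t)/3125 + 576*e^(t)/15625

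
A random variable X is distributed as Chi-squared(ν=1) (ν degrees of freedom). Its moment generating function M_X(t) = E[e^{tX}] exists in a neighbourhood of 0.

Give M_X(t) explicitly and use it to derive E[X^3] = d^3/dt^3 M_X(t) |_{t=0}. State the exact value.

M_X(t) = 1/√(1 - 2*t)
dM/dt = -1/(2*t*√(1 - 2*t) - √(1 - 2*t))
d^2M/dt^2 = 3/(4*t^2*√(1 - 2*t) - 4*t*√(1 - 2*t) + √(1 - 2*t))
d^3M/dt^3 = -15/(8*t^3*√(1 - 2*t) - 12*t^2*√(1 - 2*t) + 6*t*√(1 - 2*t) - √(1 - 2*t))

E[X^3] = d^3M/dt^3 |_{t=0} = 15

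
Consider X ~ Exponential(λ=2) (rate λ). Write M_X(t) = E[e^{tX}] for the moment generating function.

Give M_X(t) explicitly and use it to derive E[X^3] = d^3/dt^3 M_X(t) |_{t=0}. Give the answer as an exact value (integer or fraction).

M_X(t) = 2/(2 - t)
dM/dt = 2/(t^2 - 4*t + 4)
d^2M/dt^2 = -4/(t^3 - 6*t^2 + 12*t - 8)
d^3M/dt^3 = 12/(t^4 - 8*t^3 + 24*t^2 - 32*t + 16)

E[X^3] = d^3M/dt^3 |_{t=0} = 3/4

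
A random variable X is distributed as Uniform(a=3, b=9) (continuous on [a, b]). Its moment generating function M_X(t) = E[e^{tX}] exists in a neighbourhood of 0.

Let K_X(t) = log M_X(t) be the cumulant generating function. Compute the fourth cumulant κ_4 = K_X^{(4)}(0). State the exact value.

κ_4 = K′′′′(0) = -54/5

M_X(t) = (e^(9*t) - e^(3*t))/(6*t)
K_X(t) = log M_X(t) = -log(t) + log(e^(9*t) - e^(3*t)) - log(6)
K′(t) = (9*t*e^(6*t) - 3*t - e^(6*t) + 1)/(t*e^(6*t) - t)
K′′(t) = (-36*t^2*e^(6*t) + e^(12*t) - 2*e^(6*t) + 1)/(t^2*e^(12*t) - 2*t^2*e^(6*t) + t^2)
K′′′(t) = (216*t^3*e^(12*t) + 216*t^3*e^(6*t) - 2*e^(18*t) + 6*e^(12*t) - 6*e^(6*t) + 2)/(t^3*e^(18*t) - 3*t^3*e^(12*t) + 3*t^3*e^(6*t) - t^3)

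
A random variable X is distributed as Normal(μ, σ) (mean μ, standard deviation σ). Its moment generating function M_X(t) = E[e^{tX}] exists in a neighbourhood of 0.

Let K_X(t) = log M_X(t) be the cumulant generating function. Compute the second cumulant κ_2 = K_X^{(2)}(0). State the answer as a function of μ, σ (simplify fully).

M_X(t) = e^(μ*t + σ^2*t^2/2)
K_X(t) = log M_X(t) = μ*t + σ^2*t^2/2
dK/dt = μ + σ^2*t
d^2K/dt^2 = σ^2

κ_2 = d^2K/dt^2 |_{t=0} = σ^2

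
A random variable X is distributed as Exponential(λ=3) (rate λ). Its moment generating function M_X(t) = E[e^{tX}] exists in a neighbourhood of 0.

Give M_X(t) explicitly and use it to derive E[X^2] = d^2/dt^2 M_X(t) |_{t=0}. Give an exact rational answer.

M_X(t) = 3/(3 - t)
dM/dt = 3/(t^2 - 6*t + 9)
d^2M/dt^2 = -6/(t^3 - 9*t^2 + 27*t - 27)

E[X^2] = d^2M/dt^2 |_{t=0} = 2/9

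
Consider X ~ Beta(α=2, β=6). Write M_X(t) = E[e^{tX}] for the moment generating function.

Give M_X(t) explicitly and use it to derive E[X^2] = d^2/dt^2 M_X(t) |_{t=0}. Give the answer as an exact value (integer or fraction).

M_X(t) = ₁F₁(2; 8; t)
dM/dt = ₁F₁(3; 9; t)/4
d^2M/dt^2 = ₁F₁(4; 10; t)/12

E[X^2] = d^2M/dt^2 |_{t=0} = 1/12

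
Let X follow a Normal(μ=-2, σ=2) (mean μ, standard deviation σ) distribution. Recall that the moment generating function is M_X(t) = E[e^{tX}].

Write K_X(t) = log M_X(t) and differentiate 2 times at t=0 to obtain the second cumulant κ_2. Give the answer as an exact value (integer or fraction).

M_X(t) = e^(2*t^2 - 2*t)
K_X(t) = log M_X(t) = 2*t^2 - 2*t
K^(2)(t) = 4

κ_2 = K^(2)(0) = 4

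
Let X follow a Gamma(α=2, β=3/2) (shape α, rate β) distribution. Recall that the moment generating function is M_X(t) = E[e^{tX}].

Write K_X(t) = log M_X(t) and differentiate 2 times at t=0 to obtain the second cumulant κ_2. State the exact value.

M_X(t) = 9/(4*(3/2 - t)^2)
K_X(t) = log M_X(t) = -2*log(3/2 - t) - 2*log(2) + 2*log(3)
dK/dt = -4/(2*t - 3)
d^2K/dt^2 = 8/(4*t^2 - 12*t + 9)

κ_2 = d^2K/dt^2 |_{t=0} = 8/9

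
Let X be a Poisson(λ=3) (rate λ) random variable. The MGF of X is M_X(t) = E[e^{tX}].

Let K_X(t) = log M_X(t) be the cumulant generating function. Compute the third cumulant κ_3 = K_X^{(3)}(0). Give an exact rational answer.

κ_3 = D^3[K](0) = 3

M_X(t) = e^(3*e^(t) - 3)
K_X(t) = log M_X(t) = 3*e^(t) - 3
D^3[K](t) = 3*e^(t)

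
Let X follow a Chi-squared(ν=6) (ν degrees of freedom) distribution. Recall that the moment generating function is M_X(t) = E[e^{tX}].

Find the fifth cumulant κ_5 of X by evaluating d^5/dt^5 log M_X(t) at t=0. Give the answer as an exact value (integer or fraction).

M_X(t) = (1 - 2*t)^(-3)
K_X(t) = log M_X(t) = -3*log(1 - 2*t)
D^5[K](t) = -2304/(32*t^5 - 80*t^4 + 80*t^3 - 40*t^2 + 10*t - 1)

κ_5 = D^5[K](0) = 2304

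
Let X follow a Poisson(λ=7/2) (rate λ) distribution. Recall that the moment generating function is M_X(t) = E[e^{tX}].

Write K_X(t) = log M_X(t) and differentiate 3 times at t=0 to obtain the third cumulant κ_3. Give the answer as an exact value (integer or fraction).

M_X(t) = e^(7*e^(t)/2 - 7/2)
K_X(t) = log M_X(t) = 7*e^(t)/2 - 7/2
D^3[K](t) = 7*e^(t)/2

κ_3 = D^3[K](0) = 7/2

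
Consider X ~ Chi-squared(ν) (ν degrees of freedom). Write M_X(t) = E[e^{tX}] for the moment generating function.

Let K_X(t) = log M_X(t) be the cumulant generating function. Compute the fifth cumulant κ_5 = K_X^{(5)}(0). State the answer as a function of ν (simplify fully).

M_X(t) = (1 - 2*t)^(-ν/2)
K_X(t) = log M_X(t) = -ν*log(1 - 2*t)/2
D^5[K](t) = -384*ν/(32*t^5 - 80*t^4 + 80*t^3 - 40*t^2 + 10*t - 1)

κ_5 = D^5[K](0) = 384*ν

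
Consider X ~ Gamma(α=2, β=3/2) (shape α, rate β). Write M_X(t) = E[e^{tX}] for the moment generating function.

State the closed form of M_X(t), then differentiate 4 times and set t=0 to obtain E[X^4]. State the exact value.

E[X^4] = D^4[M](0) = 640/27

M_X(t) = 9/(4*(3/2 - t)^2)
D^4[M](t) = 17280/(64*t^6 - 576*t^5 + 2160*t^4 - 4320*t^3 + 4860*t^2 - 2916*t + 729)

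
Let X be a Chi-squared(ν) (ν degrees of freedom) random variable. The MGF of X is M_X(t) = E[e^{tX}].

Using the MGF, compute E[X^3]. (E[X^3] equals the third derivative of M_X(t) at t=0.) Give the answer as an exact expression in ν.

E[X^3] = M′′′(0) = ν*(ν^2 + 6*ν + 8)

M_X(t) = (1 - 2*t)^(-ν/2)
M′(t) = -ν/(2*t*(1 - 2*t)^(ν/2) - (1 - 2*t)^(ν/2))
M′′(t) = (ν^2 + 2*ν)/(4*t^2*(1 - 2*t)^(ν/2) - 4*t*(1 - 2*t)^(ν/2) + (1 - 2*t)^(ν/2))
M′′′(t) = (-ν^3 - 6*ν^2 - 8*ν)/(8*t^3*(1 - 2*t)^(ν/2) - 12*t^2*(1 - 2*t)^(ν/2) + 6*t*(1 - 2*t)^(ν/2) - (1 - 2*t)^(ν/2))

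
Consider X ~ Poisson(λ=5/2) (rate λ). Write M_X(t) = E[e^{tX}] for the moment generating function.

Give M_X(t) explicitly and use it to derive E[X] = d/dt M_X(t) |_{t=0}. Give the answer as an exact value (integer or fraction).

E[X] = D[M](0) = 5/2

M_X(t) = e^(5*e^(t)/2 - 5/2)
D[M](t) = 5*e^(-5/2)*e^(t)*e^(5*e^(t)/2)/2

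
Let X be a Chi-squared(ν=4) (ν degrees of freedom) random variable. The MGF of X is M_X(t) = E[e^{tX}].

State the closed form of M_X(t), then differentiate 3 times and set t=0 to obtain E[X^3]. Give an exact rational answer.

E[X^3] = M^(3)(0) = 192

M_X(t) = (1 - 2*t)^(-2)
M^(3)(t) = -192/(32*t^5 - 80*t^4 + 80*t^3 - 40*t^2 + 10*t - 1)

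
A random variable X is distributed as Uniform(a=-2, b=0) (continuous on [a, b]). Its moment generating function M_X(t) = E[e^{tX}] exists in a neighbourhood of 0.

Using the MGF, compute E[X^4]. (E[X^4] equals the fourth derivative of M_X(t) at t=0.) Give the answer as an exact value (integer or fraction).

E[X^4] = D^4[M](0) = 16/5

M_X(t) = (1 - e^(-2*t))/(2*t)
D^4[M](t) = (-8*t^4 - 16*t^3 - 24*t^2 - 24*t + 12*e^(2*t) - 12)*e^(-2*t)/t^5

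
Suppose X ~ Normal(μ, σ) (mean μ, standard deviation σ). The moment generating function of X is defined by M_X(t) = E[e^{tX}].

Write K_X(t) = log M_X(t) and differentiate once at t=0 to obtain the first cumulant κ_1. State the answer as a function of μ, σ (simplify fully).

κ_1 = K′(0) = μ

M_X(t) = e^(μ*t + σ^2*t^2/2)
K_X(t) = log M_X(t) = μ*t + σ^2*t^2/2
K′(t) = μ + σ^2*t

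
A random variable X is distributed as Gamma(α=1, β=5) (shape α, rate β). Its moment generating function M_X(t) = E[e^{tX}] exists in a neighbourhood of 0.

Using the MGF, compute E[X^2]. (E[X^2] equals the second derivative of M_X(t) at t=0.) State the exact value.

M_X(t) = 5/(5 - t)
M′(t) = 5/(t^2 - 10*t + 25)
M′′(t) = -10/(t^3 - 15*t^2 + 75*t - 125)

E[X^2] = M′′(0) = 2/25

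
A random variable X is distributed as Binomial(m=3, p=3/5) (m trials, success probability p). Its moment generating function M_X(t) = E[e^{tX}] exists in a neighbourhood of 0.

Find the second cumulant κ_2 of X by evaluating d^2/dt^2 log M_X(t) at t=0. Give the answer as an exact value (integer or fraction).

M_X(t) = (3*e^(t)/5 + 2/5)^3
K_X(t) = log M_X(t) = 3*log(3*e^(t)/5 + 2/5)
K′(t) = 9*e^(t)/(3*e^(t) + 2)
K′′(t) = 18*e^(t)/(9*e^(2*t) + 12*e^(t) + 4)

κ_2 = K′′(0) = 18/25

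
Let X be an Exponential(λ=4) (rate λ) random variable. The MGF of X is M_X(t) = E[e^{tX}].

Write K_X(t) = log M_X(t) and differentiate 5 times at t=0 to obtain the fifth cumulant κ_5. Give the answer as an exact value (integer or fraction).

κ_5 = D^5[K](0) = 3/128

M_X(t) = 4/(4 - t)
K_X(t) = log M_X(t) = -log(4 - t) + 2*log(2)
D^5[K](t) = -24/(t^5 - 20*t^4 + 160*t^3 - 640*t^2 + 1280*t - 1024)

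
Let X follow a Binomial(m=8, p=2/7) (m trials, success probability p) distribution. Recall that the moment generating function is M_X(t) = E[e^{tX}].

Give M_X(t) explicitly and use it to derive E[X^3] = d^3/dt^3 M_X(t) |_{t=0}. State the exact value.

M_X(t) = (2*e^(t)/7 + 5/7)^8

E[X^3] = M^(3)(0) = 1168/49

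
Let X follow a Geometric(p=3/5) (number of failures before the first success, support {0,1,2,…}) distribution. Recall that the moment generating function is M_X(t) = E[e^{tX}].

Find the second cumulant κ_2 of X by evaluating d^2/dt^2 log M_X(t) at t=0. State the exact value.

κ_2 = d^2K/dt^2 |_{t=0} = 10/9

M_X(t) = 3/(5*(1 - 2*e^(t)/5))
K_X(t) = log M_X(t) = -log(1 - 2*e^(t)/5) - log(5) + log(3)
dK/dt = -2*e^(t)/(2*e^(t) - 5)
d^2K/dt^2 = 10*e^(t)/(4*e^(2*t) - 20*e^(t) + 25)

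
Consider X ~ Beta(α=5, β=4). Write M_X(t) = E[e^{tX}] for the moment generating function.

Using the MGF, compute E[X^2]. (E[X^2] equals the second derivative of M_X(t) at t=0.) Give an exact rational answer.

E[X^2] = D^2[M](0) = 1/3

M_X(t) = ₁F₁(5; 9; t)
D^2[M](t) = ₁F₁(7; 11; t)/3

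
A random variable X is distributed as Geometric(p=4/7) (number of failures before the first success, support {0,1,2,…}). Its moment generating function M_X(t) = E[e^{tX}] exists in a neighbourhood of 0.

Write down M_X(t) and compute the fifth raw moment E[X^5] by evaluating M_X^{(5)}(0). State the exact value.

M_X(t) = 4/(7*(1 - 3*e^(t)/7))
dM/dt = 12*e^(t)/(9*e^(2*t) - 42*e^(t) + 49)
d^2M/dt^2 = (-36*e^(2*t) - 84*e^(t))/(27*e^(3*t) - 189*e^(2*t) + 441*e^(t) - 343)
d^3M/dt^3 = (108*e^(3*t) + 1008*e^(2*t) + 588*e^(t))/(81*e^(4*t) - 756*e^(3*t) + 2646*e^(2*t) - 4116*e^(t) + 2401)
d^4M/dt^4 = (-324*e^(4*t) - 8316*e^(3*t) - 19404*e^(2*t) - 4116*e^(t))/(243*e^(5*t) - 2835*e^(4*t) + 13230*e^(3*t) - 30870*e^(2*t) + 36015*e^(t) - 16807)

E[X^5] = d^5M/dt^5 |_{t=0} = 23721/128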